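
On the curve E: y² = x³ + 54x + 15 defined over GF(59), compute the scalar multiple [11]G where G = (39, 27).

(25, 36)

Repeated addition: build up to 11G.
2G: tangent at (39, 27): λ = (3·39² + 54)/(2·27) ≡ 15/54. 54⁻¹ ≡ 47 (mod 59) since 54·47 = 2538 ≡ 1, so λ ≡ 15·47 ≡ 56.
  x = λ² - 39 - 39 = 3136 - 78 ≡ 49; y = λ·(39 - 49) - 27 ≡ 3. → (49, 3)
3G: (49, 3) + (39, 27). λ = (27 - 3)/(39 - 49) ≡ 24/49 mod 59. 49⁻¹ ≡ 53 (mod 59) since 49·53 = 2597 ≡ 1, so λ ≡ 33.
  x = λ² - 49 - 39 = 1089 - 88 ≡ 57; y = λ·(49 - 57) - 3 ≡ 28. → (57, 28)
4G: (57, 28) + (39, 27). λ = (27 - 28)/(39 - 57) ≡ 58/41 mod 59. 41⁻¹ ≡ 36 (mod 59), so λ ≡ 23.
  x = λ² - 57 - 39 = 529 - 96 ≡ 20; y = λ·(57 - 20) - 28 ≡ 56. → (20, 56)
5G: (20, 56) + (39, 27). λ = (27 - 56)/(39 - 20) ≡ 30/19 mod 59. 19⁻¹ ≡ 28 (mod 59), so λ ≡ 14.
  x = λ² - 20 - 39 = 196 - 59 ≡ 19; y = λ·(20 - 19) - 56 ≡ 17. → (19, 17)
6G: (19, 17) + (39, 27). λ = (27 - 17)/(39 - 19) ≡ 10/20 mod 59. 20⁻¹ ≡ 3 (mod 59), so λ ≡ 30.
  x = λ² - 19 - 39 = 900 - 58 ≡ 16; y = λ·(19 - 16) - 17 ≡ 14. → (16, 14)
7G: (16, 14) + (39, 27). λ = (27 - 14)/(39 - 16) ≡ 13/23 mod 59. 23⁻¹ ≡ 18 (mod 59) since 23·18 = 414 ≡ 1, so λ ≡ 57.
  x = λ² - 16 - 39 = 3249 - 55 ≡ 8; y = λ·(16 - 8) - 14 ≡ 29. → (8, 29)
8G: (8, 29) + (39, 27). λ = (27 - 29)/(39 - 8) ≡ 57/31 mod 59. 31⁻¹ ≡ 40 (mod 59), so λ ≡ 38.
  x = λ² - 8 - 39 = 1444 - 47 ≡ 40; y = λ·(8 - 40) - 29 ≡ 53. → (40, 53)
9G: (40, 53) + (39, 27). λ = (27 - 53)/(39 - 40) ≡ 33/58 mod 59. 58⁻¹ ≡ 58 (mod 59) since 58·58 = 3364 ≡ 1, so λ ≡ 26.
  x = λ² - 40 - 39 = 676 - 79 ≡ 7; y = λ·(40 - 7) - 53 ≡ 38. → (7, 38)
10G: (7, 38) + (39, 27). λ = (27 - 38)/(39 - 7) ≡ 48/32 mod 59. 32⁻¹ ≡ 24 (mod 59) since 32·24 = 768 ≡ 1, so λ ≡ 31.
  x = λ² - 7 - 39 = 961 - 46 ≡ 30; y = λ·(7 - 30) - 38 ≡ 16. → (30, 16)
11G: (30, 16) + (39, 27). λ = (27 - 16)/(39 - 30) ≡ 11/9 mod 59. 9⁻¹ ≡ 46 (mod 59), so λ ≡ 34.
  x = λ² - 30 - 39 = 1156 - 69 ≡ 25; y = λ·(30 - 25) - 16 ≡ 36. → (25, 36)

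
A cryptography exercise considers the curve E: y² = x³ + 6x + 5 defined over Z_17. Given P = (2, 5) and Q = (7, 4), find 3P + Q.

(3, 4)

First 3P:
Repeated addition: build up to 3P.
2P: tangent at (2, 5): λ = (3·2² + 6)/(2·5) ≡ 1/10. 10⁻¹ ≡ 12 (mod 17), so λ ≡ 1·12 ≡ 12.
  x = λ² - 2 - 2 = 144 - 4 ≡ 4; y = λ·(2 - 4) - 5 ≡ 5. → (4, 5)
3P: (4, 5) + (2, 5). λ = (5 - 5)/(2 - 4) ≡ 0/15 mod 17. 15⁻¹ ≡ 8 (mod 17), so λ ≡ 0.
  x = λ² - 4 - 2 = 0 - 6 ≡ 11; y = λ·(4 - 11) - 5 ≡ 12. → (11, 12)
3P = (11, 12).
Finally 3P + Q:
(11, 12) + (7, 4). λ = (4 - 12)/(7 - 11) ≡ 9/13 mod 17. 13⁻¹ ≡ 4 (mod 17) since 13·4 = 52 ≡ 1, so λ ≡ 2.
  x = λ² - 11 - 7 = 4 - 18 ≡ 3; y = λ·(11 - 3) - 12 ≡ 4. → (3, 4)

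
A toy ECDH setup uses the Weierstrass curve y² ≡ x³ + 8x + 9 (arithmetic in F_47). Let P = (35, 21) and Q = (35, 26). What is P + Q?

O

The two points share x = 35 and their y-coordinates satisfy 21 + 26 ≡ 0 (mod 47), so they are inverses. Their sum is ∞.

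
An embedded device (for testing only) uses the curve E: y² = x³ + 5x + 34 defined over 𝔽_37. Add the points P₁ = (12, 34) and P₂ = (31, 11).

(12, 34) + (31, 11). λ = (11 - 34)/(31 - 12) ≡ 14/19 mod 37. 19⁻¹ ≡ 2 (mod 37) since 19·2 = 38 ≡ 1, so λ ≡ 28.
  x = λ² - 12 - 31 = 784 - 43 ≡ 1; y = λ·(12 - 1) - 34 ≡ 15. → (1, 15)

(1, 15)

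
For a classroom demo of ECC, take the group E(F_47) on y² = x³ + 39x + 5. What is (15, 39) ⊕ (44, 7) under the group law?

(15, 39) + (44, 7). λ = (7 - 39)/(44 - 15) ≡ 15/29 mod 47. 29⁻¹ ≡ 13 (mod 47) since 29·13 = 377 ≡ 1, so λ ≡ 7.
  x = λ² - 15 - 44 = 49 - 59 ≡ 37; y = λ·(15 - 37) - 39 ≡ 42. → (37, 42)

(37, 42)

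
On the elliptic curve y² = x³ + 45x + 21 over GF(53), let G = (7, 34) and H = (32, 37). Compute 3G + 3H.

First 3G:
Repeated addition: build up to 3G.
2G: tangent at (7, 34): λ = (3·7² + 45)/(2·34) ≡ 33/15. 15⁻¹ ≡ 46 (mod 53) since 15·46 = 690 ≡ 1, so λ ≡ 33·46 ≡ 34.
  x = λ² - 7 - 7 = 1156 - 14 ≡ 29; y = λ·(7 - 29) - 34 ≡ 13. → (29, 13)
3G: (29, 13) + (7, 34). λ = (34 - 13)/(7 - 29) ≡ 21/31 mod 53. 31⁻¹ ≡ 12 (mod 53), so λ ≡ 40.
  x = λ² - 29 - 7 = 1600 - 36 ≡ 27; y = λ·(29 - 27) - 13 ≡ 14. → (27, 14)
3G = (27, 14).
Next 3H:
Repeated addition: build up to 3H.
2H: tangent at (32, 37): λ = (3·32² + 45)/(2·37) ≡ 43/21. 21⁻¹ ≡ 48 (mod 53), so λ ≡ 43·48 ≡ 50.
  x = λ² - 32 - 32 = 2500 - 64 ≡ 51; y = λ·(32 - 51) - 37 ≡ 20. → (51, 20)
3H: (51, 20) + (32, 37). λ = (37 - 20)/(32 - 51) ≡ 17/34 mod 53. 34⁻¹ ≡ 39 (mod 53), so λ ≡ 27.
  x = λ² - 51 - 32 = 729 - 83 ≡ 10; y = λ·(51 - 10) - 20 ≡ 27. → (10, 27)
3H = (10, 27).
Finally 3G + 3H:
(27, 14) + (10, 27). λ = (27 - 14)/(10 - 27) ≡ 13/36 mod 53. 36⁻¹ ≡ 28 (mod 53) since 36·28 = 1008 ≡ 1, so λ ≡ 46.
  x = λ² - 27 - 10 = 2116 - 37 ≡ 12; y = λ·(27 - 12) - 14 ≡ 40. → (12, 40)

(12, 40)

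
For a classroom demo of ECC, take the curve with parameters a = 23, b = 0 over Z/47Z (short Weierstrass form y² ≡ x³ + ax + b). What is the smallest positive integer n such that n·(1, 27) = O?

12

2P: tangent at (1, 27): λ = (3·1² + 23)/(2·27) ≡ 26/7. 7⁻¹ ≡ 27 (mod 47) since 7·27 = 189 ≡ 1, so λ ≡ 26·27 ≡ 44.
  x = λ² - 1 - 1 = 1936 - 2 ≡ 7; y = λ·(1 - 7) - 27 ≡ 38. → (7, 38)
3P: (7, 38) + (1, 27). λ = (27 - 38)/(1 - 7) ≡ 36/41 mod 47. 41⁻¹ ≡ 39 (mod 47), so λ ≡ 41.
  x = λ² - 7 - 1 = 1681 - 8 ≡ 28; y = λ·(7 - 28) - 38 ≡ 41. → (28, 41)
4P: (28, 41) + (1, 27). λ = (27 - 41)/(1 - 28) ≡ 33/20 mod 47. 20⁻¹ ≡ 40 (mod 47) since 20·40 = 800 ≡ 1, so λ ≡ 4.
  x = λ² - 28 - 1 = 16 - 29 ≡ 34; y = λ·(28 - 34) - 41 ≡ 29. → (34, 29)
5P: (34, 29) + (1, 27). λ = (27 - 29)/(1 - 34) ≡ 45/14 mod 47. 14⁻¹ ≡ 37 (mod 47) since 14·37 = 518 ≡ 1, so λ ≡ 20.
  x = λ² - 34 - 1 = 400 - 35 ≡ 36; y = λ·(34 - 36) - 29 ≡ 25. → (36, 25)
6P: (36, 25) + (1, 27). λ = (27 - 25)/(1 - 36) ≡ 2/12 mod 47. 12⁻¹ ≡ 4 (mod 47), so λ ≡ 8.
  x = λ² - 36 - 1 = 64 - 37 ≡ 27; y = λ·(36 - 27) - 25 ≡ 0. → (27, 0)
7P: (27, 0) + (1, 27). λ = (27 - 0)/(1 - 27) ≡ 27/21 mod 47. 21⁻¹ ≡ 9 (mod 47), so λ ≡ 8.
  x = λ² - 27 - 1 = 64 - 28 ≡ 36; y = λ·(27 - 36) - 0 ≡ 22. → (36, 22)
8P: (36, 22) + (1, 27). λ = (27 - 22)/(1 - 36) ≡ 5/12 mod 47. 12⁻¹ ≡ 4 (mod 47), so λ ≡ 20.
  x = λ² - 36 - 1 = 400 - 37 ≡ 34; y = λ·(36 - 34) - 22 ≡ 18. → (34, 18)
9P: (34, 18) + (1, 27). λ = (27 - 18)/(1 - 34) ≡ 9/14 mod 47. 14⁻¹ ≡ 37 (mod 47), so λ ≡ 4.
  x = λ² - 34 - 1 = 16 - 35 ≡ 28; y = λ·(34 - 28) - 18 ≡ 6. → (28, 6)
10P: (28, 6) + (1, 27). λ = (27 - 6)/(1 - 28) ≡ 21/20 mod 47. 20⁻¹ ≡ 40 (mod 47), so λ ≡ 41.
  x = λ² - 28 - 1 = 1681 - 29 ≡ 7; y = λ·(28 - 7) - 6 ≡ 9. → (7, 9)
11P: (7, 9) + (1, 27). λ = (27 - 9)/(1 - 7) ≡ 18/41 mod 47. 41⁻¹ ≡ 39 (mod 47), so λ ≡ 44.
  x = λ² - 7 - 1 = 1936 - 8 ≡ 1; y = λ·(7 - 1) - 9 ≡ 20. → (1, 20)
12P: (1, 20) + (1, 27): same x and y₁ ≡ -y₂, so the sum is O.
12P = O, so the order is 12.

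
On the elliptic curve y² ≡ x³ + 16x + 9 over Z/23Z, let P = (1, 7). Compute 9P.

(2, 16)

Double-and-add on 9 = (1001)₂. Start with P = (1, 7) for the leading 1-bit.
double: tangent at (1, 7): λ = (3·1² + 16)/(2·7) ≡ 19/14. 14⁻¹ ≡ 5 (mod 23), so λ ≡ 19·5 ≡ 3.
  x = λ² - 1 - 1 = 9 - 2 ≡ 7; y = λ·(1 - 7) - 7 ≡ 21. → (7, 21)
double: tangent at (7, 21): λ = (3·7² + 16)/(2·21) ≡ 2/19. 19⁻¹ ≡ 17 (mod 23), so λ ≡ 2·17 ≡ 11.
  x = λ² - 7 - 7 = 121 - 14 ≡ 15; y = λ·(7 - 15) - 21 ≡ 6. → (15, 6)
double: tangent at (15, 6): λ = (3·15² + 16)/(2·6) ≡ 1/12. 12⁻¹ ≡ 2 (mod 23), so λ ≡ 1·2 ≡ 2.
  x = λ² - 15 - 15 = 4 - 30 ≡ 20; y = λ·(15 - 20) - 6 ≡ 7. → (20, 7)
add P: (20, 7) + (1, 7). λ = (7 - 7)/(1 - 20) ≡ 0/4 mod 23. 4⁻¹ ≡ 6 (mod 23) since 4·6 = 24 ≡ 1, so λ ≡ 0.
  x = λ² - 20 - 1 = 0 - 21 ≡ 2; y = λ·(20 - 2) - 7 ≡ 16. → (2, 16)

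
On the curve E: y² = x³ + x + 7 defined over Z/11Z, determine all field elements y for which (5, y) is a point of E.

4, 7

x³ + 1x + 7 = 137 ≡ 5 (mod 11).
Square roots of 5 mod 11: 4 and 7 (since 4² = 16 ≡ 5).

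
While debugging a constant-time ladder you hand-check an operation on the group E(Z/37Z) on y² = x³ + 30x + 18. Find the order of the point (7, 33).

8

2P: tangent at (7, 33): λ = (3·7² + 30)/(2·33) ≡ 29/29. 29⁻¹ ≡ 23 (mod 37) since 29·23 = 667 ≡ 1, so λ ≡ 29·23 ≡ 1.
  x = λ² - 7 - 7 = 1 - 14 ≡ 24; y = λ·(7 - 24) - 33 ≡ 24. → (24, 24)
3P: (24, 24) + (7, 33). λ = (33 - 24)/(7 - 24) ≡ 9/20 mod 37. 20⁻¹ ≡ 13 (mod 37) since 20·13 = 260 ≡ 1, so λ ≡ 6.
  x = λ² - 24 - 7 = 36 - 31 ≡ 5; y = λ·(24 - 5) - 24 ≡ 16. → (5, 16)
4P: (5, 16) + (7, 33). λ = (33 - 16)/(7 - 5) ≡ 17/2 mod 37. 2⁻¹ ≡ 19 (mod 37), so λ ≡ 27.
  x = λ² - 5 - 7 = 729 - 12 ≡ 14; y = λ·(5 - 14) - 16 ≡ 0. → (14, 0)
5P: (14, 0) + (7, 33). λ = (33 - 0)/(7 - 14) ≡ 33/30 mod 37. 30⁻¹ ≡ 21 (mod 37), so λ ≡ 27.
  x = λ² - 14 - 7 = 729 - 21 ≡ 5; y = λ·(14 - 5) - 0 ≡ 21. → (5, 21)
6P: (5, 21) + (7, 33). λ = (33 - 21)/(7 - 5) ≡ 12/2 mod 37. 2⁻¹ ≡ 19 (mod 37), so λ ≡ 6.
  x = λ² - 5 - 7 = 36 - 12 ≡ 24; y = λ·(5 - 24) - 21 ≡ 13. → (24, 13)
7P: (24, 13) + (7, 33). λ = (33 - 13)/(7 - 24) ≡ 20/20 mod 37. 20⁻¹ ≡ 13 (mod 37), so λ ≡ 1.
  x = λ² - 24 - 7 = 1 - 31 ≡ 7; y = λ·(24 - 7) - 13 ≡ 4. → (7, 4)
8P: (7, 4) + (7, 33): same x and y₁ ≡ -y₂, so the sum is O.
8P = O, so the order is 8.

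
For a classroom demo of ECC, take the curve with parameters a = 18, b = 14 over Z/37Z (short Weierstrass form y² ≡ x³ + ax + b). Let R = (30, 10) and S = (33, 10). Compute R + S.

(30, 10) + (33, 10). λ = (10 - 10)/(33 - 30) ≡ 0/3 mod 37. 3⁻¹ ≡ 25 (mod 37), so λ ≡ 0.
  x = λ² - 30 - 33 = 0 - 63 ≡ 11; y = λ·(30 - 11) - 10 ≡ 27. → (11, 27)

(11, 27)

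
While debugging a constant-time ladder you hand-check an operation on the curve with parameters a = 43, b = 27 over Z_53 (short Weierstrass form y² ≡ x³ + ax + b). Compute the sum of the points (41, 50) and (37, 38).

(41, 50) + (37, 38). λ = (38 - 50)/(37 - 41) ≡ 41/49 mod 53. 49⁻¹ ≡ 13 (mod 53), so λ ≡ 3.
  x = λ² - 41 - 37 = 9 - 78 ≡ 37; y = λ·(41 - 37) - 50 ≡ 15. → (37, 15)

(37, 15)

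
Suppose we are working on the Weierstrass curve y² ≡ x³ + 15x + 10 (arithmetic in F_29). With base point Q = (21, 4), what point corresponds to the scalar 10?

(5, 6)

Double-and-add on 10 = (1010)₂. Start with Q = (21, 4) for the leading 1-bit.
double: tangent at (21, 4): λ = (3·21² + 15)/(2·4) ≡ 4/8. 8⁻¹ ≡ 11 (mod 29), so λ ≡ 4·11 ≡ 15.
  x = λ² - 21 - 21 = 225 - 42 ≡ 9; y = λ·(21 - 9) - 4 ≡ 2. → (9, 2)
double: tangent at (9, 2): λ = (3·9² + 15)/(2·2) ≡ 26/4. 4⁻¹ ≡ 22 (mod 29), so λ ≡ 26·22 ≡ 21.
  x = λ² - 9 - 9 = 441 - 18 ≡ 17; y = λ·(9 - 17) - 2 ≡ 4. → (17, 4)
add Q: (17, 4) + (21, 4). λ = (4 - 4)/(21 - 17) ≡ 0/4 mod 29. 4⁻¹ ≡ 22 (mod 29), so λ ≡ 0.
  x = λ² - 17 - 21 = 0 - 38 ≡ 20; y = λ·(17 - 20) - 4 ≡ 25. → (20, 25)
double: tangent at (20, 25): λ = (3·20² + 15)/(2·25) ≡ 26/21. 21⁻¹ ≡ 18 (mod 29), so λ ≡ 26·18 ≡ 4.
  x = λ² - 20 - 20 = 16 - 40 ≡ 5; y = λ·(20 - 5) - 25 ≡ 6. → (5, 6)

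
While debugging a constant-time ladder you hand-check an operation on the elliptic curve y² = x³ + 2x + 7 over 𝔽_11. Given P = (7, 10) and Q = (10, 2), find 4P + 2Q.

First 4P:
Double-and-add on 4 = (100)₂. Start with P = (7, 10) for the leading 1-bit.
double: tangent at (7, 10): λ = (3·7² + 2)/(2·10) ≡ 6/9. 9⁻¹ ≡ 5 (mod 11), so λ ≡ 6·5 ≡ 8.
  x = λ² - 7 - 7 = 64 - 14 ≡ 6; y = λ·(7 - 6) - 10 ≡ 9. → (6, 9)
double: tangent at (6, 9): λ = (3·6² + 2)/(2·9) ≡ 0/7. 7⁻¹ ≡ 8 (mod 11) since 7·8 = 56 ≡ 1, so λ ≡ 0·8 ≡ 0.
  x = λ² - 6 - 6 = 0 - 12 ≡ 10; y = λ·(6 - 10) - 9 ≡ 2. → (10, 2)
4P = (10, 2).
Next 2Q:
Repeated addition: build up to 2Q.
2Q: tangent at (10, 2): λ = (3·10² + 2)/(2·2) ≡ 5/4. 4⁻¹ ≡ 3 (mod 11), so λ ≡ 5·3 ≡ 4.
  x = λ² - 10 - 10 = 16 - 20 ≡ 7; y = λ·(10 - 7) - 2 ≡ 10. → (7, 10)
2Q = (7, 10).
Finally 4P + 2Q:
(10, 2) + (7, 10). λ = (10 - 2)/(7 - 10) ≡ 8/8 mod 11. 8⁻¹ ≡ 7 (mod 11), so λ ≡ 1.
  x = λ² - 10 - 7 = 1 - 17 ≡ 6; y = λ·(10 - 6) - 2 ≡ 2. → (6, 2)

(6, 2)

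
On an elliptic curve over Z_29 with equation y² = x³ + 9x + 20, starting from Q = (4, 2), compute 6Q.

Double-and-add on 6 = (110)₂. Start with Q = (4, 2) for the leading 1-bit.
double: tangent at (4, 2): λ = (3·4² + 9)/(2·2) ≡ 28/4. 4⁻¹ ≡ 22 (mod 29) since 4·22 = 88 ≡ 1, so λ ≡ 28·22 ≡ 7.
  x = λ² - 4 - 4 = 49 - 8 ≡ 12; y = λ·(4 - 12) - 2 ≡ 0. → (12, 0)
add Q: (12, 0) + (4, 2). λ = (2 - 0)/(4 - 12) ≡ 2/21 mod 29. 21⁻¹ ≡ 18 (mod 29) since 21·18 = 378 ≡ 1, so λ ≡ 7.
  x = λ² - 12 - 4 = 49 - 16 ≡ 4; y = λ·(12 - 4) - 0 ≡ 27. → (4, 27)
double: tangent at (4, 27): λ = (3·4² + 9)/(2·27) ≡ 28/25. 25⁻¹ ≡ 7 (mod 29), so λ ≡ 28·7 ≡ 22.
  x = λ² - 4 - 4 = 484 - 8 ≡ 12; y = λ·(4 - 12) - 27 ≡ 0. → (12, 0)

(12, 0)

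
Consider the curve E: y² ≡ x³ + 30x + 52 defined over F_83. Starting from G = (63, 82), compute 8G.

Double-and-add on 8 = (1000)₂. Start with G = (63, 82) for the leading 1-bit.
double: tangent at (63, 82): λ = (3·63² + 30)/(2·82) ≡ 68/81. 81⁻¹ ≡ 41 (mod 83) since 81·41 = 3321 ≡ 1, so λ ≡ 68·41 ≡ 49.
  x = λ² - 63 - 63 = 2401 - 126 ≡ 34; y = λ·(63 - 34) - 82 ≡ 11. → (34, 11)
double: tangent at (34, 11): λ = (3·34² + 30)/(2·11) ≡ 12/22. 22⁻¹ ≡ 34 (mod 83) since 22·34 = 748 ≡ 1, so λ ≡ 12·34 ≡ 76.
  x = λ² - 34 - 34 = 5776 - 68 ≡ 64; y = λ·(34 - 64) - 11 ≡ 33. → (64, 33)
double: tangent at (64, 33): λ = (3·64² + 30)/(2·33) ≡ 34/66. 66⁻¹ ≡ 39 (mod 83), so λ ≡ 34·39 ≡ 81.
  x = λ² - 64 - 64 = 6561 - 128 ≡ 42; y = λ·(64 - 42) - 33 ≡ 6. → (42, 6)

(42, 6)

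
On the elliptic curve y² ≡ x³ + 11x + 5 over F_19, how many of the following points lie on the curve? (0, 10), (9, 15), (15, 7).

3

(0, 10): 10² ≡ 5, rhs ≡ 5 → on.
(9, 15): 15² ≡ 16, rhs ≡ 16 → on.
(15, 7): 7² ≡ 11, rhs ≡ 11 → on.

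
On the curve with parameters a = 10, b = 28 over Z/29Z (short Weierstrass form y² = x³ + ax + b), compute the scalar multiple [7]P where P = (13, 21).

(13, 8)

Repeated addition: build up to 7P.
2P: tangent at (13, 21): λ = (3·13² + 10)/(2·21) ≡ 24/13. 13⁻¹ ≡ 9 (mod 29), so λ ≡ 24·9 ≡ 13.
  x = λ² - 13 - 13 = 169 - 26 ≡ 27; y = λ·(13 - 27) - 21 ≡ 0. → (27, 0)
3P: (27, 0) + (13, 21). λ = (21 - 0)/(13 - 27) ≡ 21/15 mod 29. 15⁻¹ ≡ 2 (mod 29), so λ ≡ 13.
  x = λ² - 27 - 13 = 169 - 40 ≡ 13; y = λ·(27 - 13) - 0 ≡ 8. → (13, 8)
4P: (13, 8) + (13, 21): same x and y₁ ≡ -y₂, so the sum is ∞.
5P: ∞ + (13, 21) = (13, 21) (identity).
6P: tangent at (13, 21): λ = (3·13² + 10)/(2·21) ≡ 24/13. 13⁻¹ ≡ 9 (mod 29), so λ ≡ 24·9 ≡ 13.
  x = λ² - 13 - 13 = 169 - 26 ≡ 27; y = λ·(13 - 27) - 21 ≡ 0. → (27, 0)
7P: (27, 0) + (13, 21). λ = (21 - 0)/(13 - 27) ≡ 21/15 mod 29. 15⁻¹ ≡ 2 (mod 29), so λ ≡ 13.
  x = λ² - 27 - 13 = 169 - 40 ≡ 13; y = λ·(27 - 13) - 0 ≡ 8. → (13, 8)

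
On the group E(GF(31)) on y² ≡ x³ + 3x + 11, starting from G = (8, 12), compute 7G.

(21, 29)

Double-and-add on 7 = (111)₂. Start with G = (8, 12) for the leading 1-bit.
double: tangent at (8, 12): λ = (3·8² + 3)/(2·12) ≡ 9/24. 24⁻¹ ≡ 22 (mod 31) since 24·22 = 528 ≡ 1, so λ ≡ 9·22 ≡ 12.
  x = λ² - 8 - 8 = 144 - 16 ≡ 4; y = λ·(8 - 4) - 12 ≡ 5. → (4, 5)
add G: (4, 5) + (8, 12). λ = (12 - 5)/(8 - 4) ≡ 7/4 mod 31. 4⁻¹ ≡ 8 (mod 31) since 4·8 = 32 ≡ 1, so λ ≡ 25.
  x = λ² - 4 - 8 = 625 - 12 ≡ 24; y = λ·(4 - 24) - 5 ≡ 22. → (24, 22)
double: tangent at (24, 22): λ = (3·24² + 3)/(2·22) ≡ 26/13. 13⁻¹ ≡ 12 (mod 31), so λ ≡ 26·12 ≡ 2.
  x = λ² - 24 - 24 = 4 - 48 ≡ 18; y = λ·(24 - 18) - 22 ≡ 21. → (18, 21)
add G: (18, 21) + (8, 12). λ = (12 - 21)/(8 - 18) ≡ 22/21 mod 31. 21⁻¹ ≡ 3 (mod 31), so λ ≡ 4.
  x = λ² - 18 - 8 = 16 - 26 ≡ 21; y = λ·(18 - 21) - 21 ≡ 29. → (21, 29)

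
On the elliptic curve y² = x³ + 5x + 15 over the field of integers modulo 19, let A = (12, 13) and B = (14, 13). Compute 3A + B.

First 3A:
Repeated addition: build up to 3A.
2A: tangent at (12, 13): λ = (3·12² + 5)/(2·13) ≡ 0/7. 7⁻¹ ≡ 11 (mod 19) since 7·11 = 77 ≡ 1, so λ ≡ 0·11 ≡ 0.
  x = λ² - 12 - 12 = 0 - 24 ≡ 14; y = λ·(12 - 14) - 13 ≡ 6. → (14, 6)
3A: (14, 6) + (12, 13). λ = (13 - 6)/(12 - 14) ≡ 7/17 mod 19. 17⁻¹ ≡ 9 (mod 19), so λ ≡ 6.
  x = λ² - 14 - 12 = 36 - 26 ≡ 10; y = λ·(14 - 10) - 6 ≡ 18. → (10, 18)
3A = (10, 18).
Finally 3A + B:
(10, 18) + (14, 13). λ = (13 - 18)/(14 - 10) ≡ 14/4 mod 19. 4⁻¹ ≡ 5 (mod 19), so λ ≡ 13.
  x = λ² - 10 - 14 = 169 - 24 ≡ 12; y = λ·(10 - 12) - 18 ≡ 13. → (12, 13)

(12, 13)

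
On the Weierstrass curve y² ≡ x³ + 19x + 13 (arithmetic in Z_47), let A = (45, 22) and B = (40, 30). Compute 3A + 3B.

(45, 22)

First 3A:
Repeated addition: build up to 3A.
2A: tangent at (45, 22): λ = (3·45² + 19)/(2·22) ≡ 31/44. 44⁻¹ ≡ 31 (mod 47), so λ ≡ 31·31 ≡ 21.
  x = λ² - 45 - 45 = 441 - 90 ≡ 22; y = λ·(45 - 22) - 22 ≡ 38. → (22, 38)
3A: (22, 38) + (45, 22). λ = (22 - 38)/(45 - 22) ≡ 31/23 mod 47. 23⁻¹ ≡ 45 (mod 47) since 23·45 = 1035 ≡ 1, so λ ≡ 32.
  x = λ² - 22 - 45 = 1024 - 67 ≡ 17; y = λ·(22 - 17) - 38 ≡ 28. → (17, 28)
3A = (17, 28).
Next 3B:
Repeated addition: build up to 3B.
2B: tangent at (40, 30): λ = (3·40² + 19)/(2·30) ≡ 25/13. 13⁻¹ ≡ 29 (mod 47) since 13·29 = 377 ≡ 1, so λ ≡ 25·29 ≡ 20.
  x = λ² - 40 - 40 = 400 - 80 ≡ 38; y = λ·(40 - 38) - 30 ≡ 10. → (38, 10)
3B: (38, 10) + (40, 30). λ = (30 - 10)/(40 - 38) ≡ 20/2 mod 47. 2⁻¹ ≡ 24 (mod 47), so λ ≡ 10.
  x = λ² - 38 - 40 = 100 - 78 ≡ 22; y = λ·(38 - 22) - 10 ≡ 9. → (22, 9)
3B = (22, 9).
Finally 3A + 3B:
(17, 28) + (22, 9). λ = (9 - 28)/(22 - 17) ≡ 28/5 mod 47. 5⁻¹ ≡ 19 (mod 47), so λ ≡ 15.
  x = λ² - 17 - 22 = 225 - 39 ≡ 45; y = λ·(17 - 45) - 28 ≡ 22. → (45, 22)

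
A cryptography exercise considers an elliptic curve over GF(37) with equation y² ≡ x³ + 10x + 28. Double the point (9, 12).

tangent at (9, 12): λ = (3·9² + 10)/(2·12) ≡ 31/24. 24⁻¹ ≡ 17 (mod 37) since 24·17 = 408 ≡ 1, so λ ≡ 31·17 ≡ 9.
  x = λ² - 9 - 9 = 81 - 18 ≡ 26; y = λ·(9 - 26) - 12 ≡ 20. → (26, 20)

(26, 20)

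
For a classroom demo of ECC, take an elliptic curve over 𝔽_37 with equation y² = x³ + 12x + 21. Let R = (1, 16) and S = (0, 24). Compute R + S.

(26, 36)

(1, 16) + (0, 24). λ = (24 - 16)/(0 - 1) ≡ 8/36 mod 37. 36⁻¹ ≡ 36 (mod 37), so λ ≡ 29.
  x = λ² - 1 - 0 = 841 - 1 ≡ 26; y = λ·(1 - 26) - 16 ≡ 36. → (26, 36)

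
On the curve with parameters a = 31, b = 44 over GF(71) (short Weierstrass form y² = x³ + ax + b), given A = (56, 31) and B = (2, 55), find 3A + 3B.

(56, 40)

First 3A:
Repeated addition: build up to 3A.
2A: tangent at (56, 31): λ = (3·56² + 31)/(2·31) ≡ 67/62. 62⁻¹ ≡ 63 (mod 71) since 62·63 = 3906 ≡ 1, so λ ≡ 67·63 ≡ 32.
  x = λ² - 56 - 56 = 1024 - 112 ≡ 60; y = λ·(56 - 60) - 31 ≡ 54. → (60, 54)
3A: (60, 54) + (56, 31). λ = (31 - 54)/(56 - 60) ≡ 48/67 mod 71. 67⁻¹ ≡ 53 (mod 71) since 67·53 = 3551 ≡ 1, so λ ≡ 59.
  x = λ² - 60 - 56 = 3481 - 116 ≡ 28; y = λ·(60 - 28) - 54 ≡ 59. → (28, 59)
3A = (28, 59).
Next 3B:
Repeated addition: build up to 3B.
2B: tangent at (2, 55): λ = (3·2² + 31)/(2·55) ≡ 43/39. 39⁻¹ ≡ 51 (mod 71) since 39·51 = 1989 ≡ 1, so λ ≡ 43·51 ≡ 63.
  x = λ² - 2 - 2 = 3969 - 4 ≡ 60; y = λ·(2 - 60) - 55 ≡ 54. → (60, 54)
3B: (60, 54) + (2, 55). λ = (55 - 54)/(2 - 60) ≡ 1/13 mod 71. 13⁻¹ ≡ 11 (mod 71) since 13·11 = 143 ≡ 1, so λ ≡ 11.
  x = λ² - 60 - 2 = 121 - 62 ≡ 59; y = λ·(60 - 59) - 54 ≡ 28. → (59, 28)
3B = (59, 28).
Finally 3A + 3B:
(28, 59) + (59, 28). λ = (28 - 59)/(59 - 28) ≡ 40/31 mod 71. 31⁻¹ ≡ 55 (mod 71), so λ ≡ 70.
  x = λ² - 28 - 59 = 4900 - 87 ≡ 56; y = λ·(28 - 56) - 59 ≡ 40. → (56, 40)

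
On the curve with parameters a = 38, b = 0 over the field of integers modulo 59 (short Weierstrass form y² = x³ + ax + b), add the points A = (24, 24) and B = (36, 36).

(24, 24) + (36, 36). λ = (36 - 24)/(36 - 24) ≡ 12/12 mod 59. 12⁻¹ ≡ 5 (mod 59), so λ ≡ 1.
  x = λ² - 24 - 36 = 1 - 60 ≡ 0; y = λ·(24 - 0) - 24 ≡ 0. → (0, 0)

(0, 0)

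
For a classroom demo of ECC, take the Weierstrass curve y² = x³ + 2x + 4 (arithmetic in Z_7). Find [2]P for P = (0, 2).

(2, 4)

tangent at (0, 2): λ = (3·0² + 2)/(2·2) ≡ 2/4. 4⁻¹ ≡ 2 (mod 7), so λ ≡ 2·2 ≡ 4.
  x = λ² - 0 - 0 = 16 - 0 ≡ 2; y = λ·(0 - 2) - 2 ≡ 4. → (2, 4)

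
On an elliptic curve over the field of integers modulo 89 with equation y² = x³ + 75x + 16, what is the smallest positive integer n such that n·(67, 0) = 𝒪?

2

2P: (67, 0) + (67, 0): same x and y₁ ≡ -y₂, so the sum is 𝒪.
2P = 𝒪, so the order is 2.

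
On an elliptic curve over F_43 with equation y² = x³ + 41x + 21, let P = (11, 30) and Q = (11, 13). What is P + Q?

O

The two points share x = 11 and their y-coordinates satisfy 30 + 13 ≡ 0 (mod 43), so they are inverses. Their sum is ∞.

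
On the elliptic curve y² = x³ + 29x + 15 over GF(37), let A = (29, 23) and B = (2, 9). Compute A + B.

(29, 23) + (2, 9). λ = (9 - 23)/(2 - 29) ≡ 23/10 mod 37. 10⁻¹ ≡ 26 (mod 37) since 10·26 = 260 ≡ 1, so λ ≡ 6.
  x = λ² - 29 - 2 = 36 - 31 ≡ 5; y = λ·(29 - 5) - 23 ≡ 10. → (5, 10)

(5, 10)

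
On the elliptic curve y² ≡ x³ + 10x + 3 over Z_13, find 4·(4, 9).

(7, 0)

Write P = (4, 9).
Double-and-add on 4 = (100)₂. Start with P = (4, 9) for the leading 1-bit.
double: tangent at (4, 9): λ = (3·4² + 10)/(2·9) ≡ 6/5. 5⁻¹ ≡ 8 (mod 13) since 5·8 = 40 ≡ 1, so λ ≡ 6·8 ≡ 9.
  x = λ² - 4 - 4 = 81 - 8 ≡ 8; y = λ·(4 - 8) - 9 ≡ 7. → (8, 7)
double: tangent at (8, 7): λ = (3·8² + 10)/(2·7) ≡ 7/1. 1⁻¹ ≡ 1 (mod 13), so λ ≡ 7·1 ≡ 7.
  x = λ² - 8 - 8 = 49 - 16 ≡ 7; y = λ·(8 - 7) - 7 ≡ 0. → (7, 0)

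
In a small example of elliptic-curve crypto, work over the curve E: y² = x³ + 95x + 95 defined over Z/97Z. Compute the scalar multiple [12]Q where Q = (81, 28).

Double-and-add on 12 = (1100)₂. Start with Q = (81, 28) for the leading 1-bit.
double: tangent at (81, 28): λ = (3·81² + 95)/(2·28) ≡ 87/56. 56⁻¹ ≡ 26 (mod 97), so λ ≡ 87·26 ≡ 31.
  x = λ² - 81 - 81 = 961 - 162 ≡ 23; y = λ·(81 - 23) - 28 ≡ 24. → (23, 24)
add Q: (23, 24) + (81, 28). λ = (28 - 24)/(81 - 23) ≡ 4/58 mod 97. 58⁻¹ ≡ 92 (mod 97), so λ ≡ 77.
  x = λ² - 23 - 81 = 5929 - 104 ≡ 5; y = λ·(23 - 5) - 24 ≡ 4. → (5, 4)
double: tangent at (5, 4): λ = (3·5² + 95)/(2·4) ≡ 73/8. 8⁻¹ ≡ 85 (mod 97) since 8·85 = 680 ≡ 1, so λ ≡ 73·85 ≡ 94.
  x = λ² - 5 - 5 = 8836 - 10 ≡ 96; y = λ·(5 - 96) - 4 ≡ 75. → (96, 75)
double: tangent at (96, 75): λ = (3·96² + 95)/(2·75) ≡ 1/53. 53⁻¹ ≡ 11 (mod 97) since 53·11 = 583 ≡ 1, so λ ≡ 1·11 ≡ 11.
  x = λ² - 96 - 96 = 121 - 192 ≡ 26; y = λ·(96 - 26) - 75 ≡ 16. → (26, 16)

(26, 16)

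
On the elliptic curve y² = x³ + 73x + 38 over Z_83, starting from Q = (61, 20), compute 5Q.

Repeated addition: build up to 5Q.
2Q: tangent at (61, 20): λ = (3·61² + 73)/(2·20) ≡ 31/40. 40⁻¹ ≡ 27 (mod 83) since 40·27 = 1080 ≡ 1, so λ ≡ 31·27 ≡ 7.
  x = λ² - 61 - 61 = 49 - 122 ≡ 10; y = λ·(61 - 10) - 20 ≡ 5. → (10, 5)
3Q: (10, 5) + (61, 20). λ = (20 - 5)/(61 - 10) ≡ 15/51 mod 83. 51⁻¹ ≡ 70 (mod 83), so λ ≡ 54.
  x = λ² - 10 - 61 = 2916 - 71 ≡ 23; y = λ·(10 - 23) - 5 ≡ 40. → (23, 40)
4Q: (23, 40) + (61, 20). λ = (20 - 40)/(61 - 23) ≡ 63/38 mod 83. 38⁻¹ ≡ 59 (mod 83), so λ ≡ 65.
  x = λ² - 23 - 61 = 4225 - 84 ≡ 74; y = λ·(23 - 74) - 40 ≡ 48. → (74, 48)
5Q: (74, 48) + (61, 20). λ = (20 - 48)/(61 - 74) ≡ 55/70 mod 83. 70⁻¹ ≡ 51 (mod 83), so λ ≡ 66.
  x = λ² - 74 - 61 = 4356 - 135 ≡ 71; y = λ·(74 - 71) - 48 ≡ 67. → (71, 67)

(71, 67)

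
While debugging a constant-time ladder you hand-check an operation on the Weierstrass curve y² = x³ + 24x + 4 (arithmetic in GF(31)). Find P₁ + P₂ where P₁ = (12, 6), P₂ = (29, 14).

(12, 6) + (29, 14). λ = (14 - 6)/(29 - 12) ≡ 8/17 mod 31. 17⁻¹ ≡ 11 (mod 31), so λ ≡ 26.
  x = λ² - 12 - 29 = 676 - 41 ≡ 15; y = λ·(12 - 15) - 6 ≡ 9. → (15, 9)

(15, 9)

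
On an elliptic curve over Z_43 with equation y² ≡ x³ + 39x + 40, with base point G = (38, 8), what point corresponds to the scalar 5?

(32, 0)

Double-and-add on 5 = (101)₂. Start with G = (38, 8) for the leading 1-bit.
double: tangent at (38, 8): λ = (3·38² + 39)/(2·8) ≡ 28/16. 16⁻¹ ≡ 35 (mod 43) since 16·35 = 560 ≡ 1, so λ ≡ 28·35 ≡ 34.
  x = λ² - 38 - 38 = 1156 - 76 ≡ 5; y = λ·(38 - 5) - 8 ≡ 39. → (5, 39)
double: tangent at (5, 39): λ = (3·5² + 39)/(2·39) ≡ 28/35. 35⁻¹ ≡ 16 (mod 43), so λ ≡ 28·16 ≡ 18.
  x = λ² - 5 - 5 = 324 - 10 ≡ 13; y = λ·(5 - 13) - 39 ≡ 32. → (13, 32)
add G: (13, 32) + (38, 8). λ = (8 - 32)/(38 - 13) ≡ 19/25 mod 43. 25⁻¹ ≡ 31 (mod 43), so λ ≡ 30.
  x = λ² - 13 - 38 = 900 - 51 ≡ 32; y = λ·(13 - 32) - 32 ≡ 0. → (32, 0)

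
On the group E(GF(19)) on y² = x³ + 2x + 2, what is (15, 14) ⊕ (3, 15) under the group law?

(15, 14) + (3, 15). λ = (15 - 14)/(3 - 15) ≡ 1/7 mod 19. 7⁻¹ ≡ 11 (mod 19) since 7·11 = 77 ≡ 1, so λ ≡ 11.
  x = λ² - 15 - 3 = 121 - 18 ≡ 8; y = λ·(15 - 8) - 14 ≡ 6. → (8, 6)

(8, 6)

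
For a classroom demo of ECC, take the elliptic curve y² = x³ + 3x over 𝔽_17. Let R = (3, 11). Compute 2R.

(13, 14)

tangent at (3, 11): λ = (3·3² + 3)/(2·11) ≡ 13/5. 5⁻¹ ≡ 7 (mod 17), so λ ≡ 13·7 ≡ 6.
  x = λ² - 3 - 3 = 36 - 6 ≡ 13; y = λ·(3 - 13) - 11 ≡ 14. → (13, 14)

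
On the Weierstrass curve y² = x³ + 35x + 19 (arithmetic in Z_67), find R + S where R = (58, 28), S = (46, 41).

(58, 28) + (46, 41). λ = (41 - 28)/(46 - 58) ≡ 13/55 mod 67. 55⁻¹ ≡ 39 (mod 67) since 55·39 = 2145 ≡ 1, so λ ≡ 38.
  x = λ² - 58 - 46 = 1444 - 104 ≡ 0; y = λ·(58 - 0) - 28 ≡ 32. → (0, 32)

(0, 32)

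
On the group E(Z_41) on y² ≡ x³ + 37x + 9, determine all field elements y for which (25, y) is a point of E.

x³ + 37x + 9 = 16559 ≡ 36 (mod 41).
Square roots of 36 mod 41: 6 and 35 (since 6² = 36 ≡ 36).

6, 35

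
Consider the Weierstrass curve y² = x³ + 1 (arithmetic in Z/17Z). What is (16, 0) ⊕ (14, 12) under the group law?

(6, 8)

(16, 0) + (14, 12). λ = (12 - 0)/(14 - 16) ≡ 12/15 mod 17. 15⁻¹ ≡ 8 (mod 17), so λ ≡ 11.
  x = λ² - 16 - 14 = 121 - 30 ≡ 6; y = λ·(16 - 6) - 0 ≡ 8. → (6, 8)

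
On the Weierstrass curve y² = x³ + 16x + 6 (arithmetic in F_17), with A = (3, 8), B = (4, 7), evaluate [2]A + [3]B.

First 2A:
Repeated addition: build up to 2A.
2A: tangent at (3, 8): λ = (3·3² + 16)/(2·8) ≡ 9/16. 16⁻¹ ≡ 16 (mod 17) since 16·16 = 256 ≡ 1, so λ ≡ 9·16 ≡ 8.
  x = λ² - 3 - 3 = 64 - 6 ≡ 7; y = λ·(3 - 7) - 8 ≡ 11. → (7, 11)
2A = (7, 11).
Next 3B:
Repeated addition: build up to 3B.
2B: tangent at (4, 7): λ = (3·4² + 16)/(2·7) ≡ 13/14. 14⁻¹ ≡ 11 (mod 17) since 14·11 = 154 ≡ 1, so λ ≡ 13·11 ≡ 7.
  x = λ² - 4 - 4 = 49 - 8 ≡ 7; y = λ·(4 - 7) - 7 ≡ 6. → (7, 6)
3B: (7, 6) + (4, 7). λ = (7 - 6)/(4 - 7) ≡ 1/14 mod 17. 14⁻¹ ≡ 11 (mod 17), so λ ≡ 11.
  x = λ² - 7 - 4 = 121 - 11 ≡ 8; y = λ·(7 - 8) - 6 ≡ 0. → (8, 0)
3B = (8, 0).
Finally 2A + 3B:
(7, 11) + (8, 0). λ = (0 - 11)/(8 - 7) ≡ 6/1 mod 17. 1⁻¹ ≡ 1 (mod 17) since 1·1 = 1 ≡ 1, so λ ≡ 6.
  x = λ² - 7 - 8 = 36 - 15 ≡ 4; y = λ·(7 - 4) - 11 ≡ 7. → (4, 7)

(4, 7)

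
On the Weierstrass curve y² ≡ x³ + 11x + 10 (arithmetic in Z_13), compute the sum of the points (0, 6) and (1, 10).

(0, 6) + (1, 10). λ = (10 - 6)/(1 - 0) ≡ 4/1 mod 13. 1⁻¹ ≡ 1 (mod 13) since 1·1 = 1 ≡ 1, so λ ≡ 4.
  x = λ² - 0 - 1 = 16 - 1 ≡ 2; y = λ·(0 - 2) - 6 ≡ 12. → (2, 12)

(2, 12)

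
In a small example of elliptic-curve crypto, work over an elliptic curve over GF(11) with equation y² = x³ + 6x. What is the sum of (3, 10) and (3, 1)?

The two points share x = 3 and their y-coordinates satisfy 10 + 1 ≡ 0 (mod 11), so they are inverses. Their sum is ∞.

O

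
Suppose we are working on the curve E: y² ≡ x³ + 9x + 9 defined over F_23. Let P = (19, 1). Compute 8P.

(19, 1)

Double-and-add on 8 = (1000)₂. Start with P = (19, 1) for the leading 1-bit.
double: tangent at (19, 1): λ = (3·19² + 9)/(2·1) ≡ 11/2. 2⁻¹ ≡ 12 (mod 23), so λ ≡ 11·12 ≡ 17.
  x = λ² - 19 - 19 = 289 - 38 ≡ 21; y = λ·(19 - 21) - 1 ≡ 11. → (21, 11)
double: tangent at (21, 11): λ = (3·21² + 9)/(2·11) ≡ 21/22. 22⁻¹ ≡ 22 (mod 23) since 22·22 = 484 ≡ 1, so λ ≡ 21·22 ≡ 2.
  x = λ² - 21 - 21 = 4 - 42 ≡ 8; y = λ·(21 - 8) - 11 ≡ 15. → (8, 15)
double: tangent at (8, 15): λ = (3·8² + 9)/(2·15) ≡ 17/7. 7⁻¹ ≡ 10 (mod 23), so λ ≡ 17·10 ≡ 9.
  x = λ² - 8 - 8 = 81 - 16 ≡ 19; y = λ·(8 - 19) - 15 ≡ 1. → (19, 1)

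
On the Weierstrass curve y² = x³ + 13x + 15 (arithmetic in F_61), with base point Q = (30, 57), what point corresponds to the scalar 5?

Repeated addition: build up to 5Q.
2Q: tangent at (30, 57): λ = (3·30² + 13)/(2·57) ≡ 29/53. 53⁻¹ ≡ 38 (mod 61), so λ ≡ 29·38 ≡ 4.
  x = λ² - 30 - 30 = 16 - 60 ≡ 17; y = λ·(30 - 17) - 57 ≡ 56. → (17, 56)
3Q: (17, 56) + (30, 57). λ = (57 - 56)/(30 - 17) ≡ 1/13 mod 61. 13⁻¹ ≡ 47 (mod 61) since 13·47 = 611 ≡ 1, so λ ≡ 47.
  x = λ² - 17 - 30 = 2209 - 47 ≡ 27; y = λ·(17 - 27) - 56 ≡ 23. → (27, 23)
4Q: (27, 23) + (30, 57). λ = (57 - 23)/(30 - 27) ≡ 34/3 mod 61. 3⁻¹ ≡ 41 (mod 61), so λ ≡ 52.
  x = λ² - 27 - 30 = 2704 - 57 ≡ 24; y = λ·(27 - 24) - 23 ≡ 11. → (24, 11)
5Q: (24, 11) + (30, 57). λ = (57 - 11)/(30 - 24) ≡ 46/6 mod 61. 6⁻¹ ≡ 51 (mod 61) since 6·51 = 306 ≡ 1, so λ ≡ 28.
  x = λ² - 24 - 30 = 784 - 54 ≡ 59; y = λ·(24 - 59) - 11 ≡ 46. → (59, 46)

(59, 46)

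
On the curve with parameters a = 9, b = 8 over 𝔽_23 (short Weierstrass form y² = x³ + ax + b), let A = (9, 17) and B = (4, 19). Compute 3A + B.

First 3A:
Repeated addition: build up to 3A.
2A: tangent at (9, 17): λ = (3·9² + 9)/(2·17) ≡ 22/11. 11⁻¹ ≡ 21 (mod 23), so λ ≡ 22·21 ≡ 2.
  x = λ² - 9 - 9 = 4 - 18 ≡ 9; y = λ·(9 - 9) - 17 ≡ 6. → (9, 6)
3A: (9, 6) + (9, 17): same x and y₁ ≡ -y₂, so the sum is 𝒪.
3A = 𝒪.
Finally 3A + B:
𝒪 + (4, 19) = (4, 19) (identity).

(4, 19)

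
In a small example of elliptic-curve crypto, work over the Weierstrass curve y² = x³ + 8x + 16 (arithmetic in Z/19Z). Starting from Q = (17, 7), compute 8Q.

(9, 0)

Double-and-add on 8 = (1000)₂. Start with Q = (17, 7) for the leading 1-bit.
double: tangent at (17, 7): λ = (3·17² + 8)/(2·7) ≡ 1/14. 14⁻¹ ≡ 15 (mod 19) since 14·15 = 210 ≡ 1, so λ ≡ 1·15 ≡ 15.
  x = λ² - 17 - 17 = 225 - 34 ≡ 1; y = λ·(17 - 1) - 7 ≡ 5. → (1, 5)
double: tangent at (1, 5): λ = (3·1² + 8)/(2·5) ≡ 11/10. 10⁻¹ ≡ 2 (mod 19) since 10·2 = 20 ≡ 1, so λ ≡ 11·2 ≡ 3.
  x = λ² - 1 - 1 = 9 - 2 ≡ 7; y = λ·(1 - 7) - 5 ≡ 15. → (7, 15)
double: tangent at (7, 15): λ = (3·7² + 8)/(2·15) ≡ 3/11. 11⁻¹ ≡ 7 (mod 19) since 11·7 = 77 ≡ 1, so λ ≡ 3·7 ≡ 2.
  x = λ² - 7 - 7 = 4 - 14 ≡ 9; y = λ·(7 - 9) - 15 ≡ 0. → (9, 0)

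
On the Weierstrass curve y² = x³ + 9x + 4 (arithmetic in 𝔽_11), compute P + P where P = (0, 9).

tangent at (0, 9): λ = (3·0² + 9)/(2·9) ≡ 9/7. 7⁻¹ ≡ 8 (mod 11), so λ ≡ 9·8 ≡ 6.
  x = λ² - 0 - 0 = 36 - 0 ≡ 3; y = λ·(0 - 3) - 9 ≡ 6. → (3, 6)

(3, 6)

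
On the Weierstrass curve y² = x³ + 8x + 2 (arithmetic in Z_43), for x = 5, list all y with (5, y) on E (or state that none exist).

9, 34

x³ + 8x + 2 = 167 ≡ 38 (mod 43).
Square roots of 38 mod 43: 9 and 34 (since 9² = 81 ≡ 38).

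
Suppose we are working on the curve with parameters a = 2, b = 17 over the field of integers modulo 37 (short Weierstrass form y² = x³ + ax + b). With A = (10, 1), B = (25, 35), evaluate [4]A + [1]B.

First 4A:
Double-and-add on 4 = (100)₂. Start with A = (10, 1) for the leading 1-bit.
double: tangent at (10, 1): λ = (3·10² + 2)/(2·1) ≡ 6/2. 2⁻¹ ≡ 19 (mod 37), so λ ≡ 6·19 ≡ 3.
  x = λ² - 10 - 10 = 9 - 20 ≡ 26; y = λ·(10 - 26) - 1 ≡ 25. → (26, 25)
double: tangent at (26, 25): λ = (3·26² + 2)/(2·25) ≡ 32/13. 13⁻¹ ≡ 20 (mod 37) since 13·20 = 260 ≡ 1, so λ ≡ 32·20 ≡ 11.
  x = λ² - 26 - 26 = 121 - 52 ≡ 32; y = λ·(26 - 32) - 25 ≡ 20. → (32, 20)
4A = (32, 20).
Finally 4A + B:
(32, 20) + (25, 35). λ = (35 - 20)/(25 - 32) ≡ 15/30 mod 37. 30⁻¹ ≡ 21 (mod 37) since 30·21 = 630 ≡ 1, so λ ≡ 19.
  x = λ² - 32 - 25 = 361 - 57 ≡ 8; y = λ·(32 - 8) - 20 ≡ 29. → (8, 29)

(8, 29)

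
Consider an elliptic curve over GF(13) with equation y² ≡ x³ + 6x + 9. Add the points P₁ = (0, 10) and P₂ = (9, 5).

(0, 10) + (9, 5). λ = (5 - 10)/(9 - 0) ≡ 8/9 mod 13. 9⁻¹ ≡ 3 (mod 13) since 9·3 = 27 ≡ 1, so λ ≡ 11.
  x = λ² - 0 - 9 = 121 - 9 ≡ 8; y = λ·(0 - 8) - 10 ≡ 6. → (8, 6)

(8, 6)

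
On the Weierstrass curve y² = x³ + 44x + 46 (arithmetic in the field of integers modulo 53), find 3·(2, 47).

(39, 5)

Write G = (2, 47).
Repeated addition: build up to 3G.
2G: tangent at (2, 47): λ = (3·2² + 44)/(2·47) ≡ 3/41. 41⁻¹ ≡ 22 (mod 53), so λ ≡ 3·22 ≡ 13.
  x = λ² - 2 - 2 = 169 - 4 ≡ 6; y = λ·(2 - 6) - 47 ≡ 7. → (6, 7)
3G: (6, 7) + (2, 47). λ = (47 - 7)/(2 - 6) ≡ 40/49 mod 53. 49⁻¹ ≡ 13 (mod 53), so λ ≡ 43.
  x = λ² - 6 - 2 = 1849 - 8 ≡ 39; y = λ·(6 - 39) - 7 ≡ 5. → (39, 5)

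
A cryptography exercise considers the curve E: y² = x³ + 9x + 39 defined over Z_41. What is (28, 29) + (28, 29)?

tangent at (28, 29): λ = (3·28² + 9)/(2·29) ≡ 24/17. 17⁻¹ ≡ 29 (mod 41), so λ ≡ 24·29 ≡ 40.
  x = λ² - 28 - 28 = 1600 - 56 ≡ 27; y = λ·(28 - 27) - 29 ≡ 11. → (27, 11)

(27, 11)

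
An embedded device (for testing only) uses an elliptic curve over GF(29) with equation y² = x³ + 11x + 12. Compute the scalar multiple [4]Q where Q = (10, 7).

Double-and-add on 4 = (100)₂. Start with Q = (10, 7) for the leading 1-bit.
double: tangent at (10, 7): λ = (3·10² + 11)/(2·7) ≡ 21/14. 14⁻¹ ≡ 27 (mod 29), so λ ≡ 21·27 ≡ 16.
  x = λ² - 10 - 10 = 256 - 20 ≡ 4; y = λ·(10 - 4) - 7 ≡ 2. → (4, 2)
double: tangent at (4, 2): λ = (3·4² + 11)/(2·2) ≡ 1/4. 4⁻¹ ≡ 22 (mod 29) since 4·22 = 88 ≡ 1, so λ ≡ 1·22 ≡ 22.
  x = λ² - 4 - 4 = 484 - 8 ≡ 12; y = λ·(4 - 12) - 2 ≡ 25. → (12, 25)

(12, 25)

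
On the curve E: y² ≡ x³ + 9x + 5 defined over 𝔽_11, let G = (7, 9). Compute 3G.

Repeated addition: build up to 3G.
2G: tangent at (7, 9): λ = (3·7² + 9)/(2·9) ≡ 2/7. 7⁻¹ ≡ 8 (mod 11), so λ ≡ 2·8 ≡ 5.
  x = λ² - 7 - 7 = 25 - 14 ≡ 0; y = λ·(7 - 0) - 9 ≡ 4. → (0, 4)
3G: (0, 4) + (7, 9). λ = (9 - 4)/(7 - 0) ≡ 5/7 mod 11. 7⁻¹ ≡ 8 (mod 11), so λ ≡ 7.
  x = λ² - 0 - 7 = 49 - 7 ≡ 9; y = λ·(0 - 9) - 4 ≡ 10. → (9, 10)

(9, 10)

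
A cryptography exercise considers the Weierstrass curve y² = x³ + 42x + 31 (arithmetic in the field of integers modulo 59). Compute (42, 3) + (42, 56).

O

The two points share x = 42 and their y-coordinates satisfy 3 + 56 ≡ 0 (mod 59), so they are inverses. Their sum is 𝒪.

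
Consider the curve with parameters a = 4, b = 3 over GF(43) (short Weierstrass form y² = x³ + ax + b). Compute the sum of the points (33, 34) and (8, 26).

(16, 11)

(33, 34) + (8, 26). λ = (26 - 34)/(8 - 33) ≡ 35/18 mod 43. 18⁻¹ ≡ 12 (mod 43), so λ ≡ 33.
  x = λ² - 33 - 8 = 1089 - 41 ≡ 16; y = λ·(33 - 16) - 34 ≡ 11. → (16, 11)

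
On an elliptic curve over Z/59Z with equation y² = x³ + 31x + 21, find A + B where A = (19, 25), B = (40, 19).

(19, 25) + (40, 19). λ = (19 - 25)/(40 - 19) ≡ 53/21 mod 59. 21⁻¹ ≡ 45 (mod 59) since 21·45 = 945 ≡ 1, so λ ≡ 25.
  x = λ² - 19 - 40 = 625 - 59 ≡ 35; y = λ·(19 - 35) - 25 ≡ 47. → (35, 47)

(35, 47)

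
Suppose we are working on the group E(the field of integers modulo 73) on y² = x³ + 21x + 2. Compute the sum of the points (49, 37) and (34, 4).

(62, 22)

(49, 37) + (34, 4). λ = (4 - 37)/(34 - 49) ≡ 40/58 mod 73. 58⁻¹ ≡ 34 (mod 73), so λ ≡ 46.
  x = λ² - 49 - 34 = 2116 - 83 ≡ 62; y = λ·(49 - 62) - 37 ≡ 22. → (62, 22)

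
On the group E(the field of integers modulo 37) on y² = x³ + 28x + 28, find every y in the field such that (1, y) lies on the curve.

none

x³ + 28x + 28 = 57 ≡ 20 (mod 37).
20 is a non-residue mod 37; no y exists.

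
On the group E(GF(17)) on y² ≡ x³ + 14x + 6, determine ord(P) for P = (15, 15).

2P: tangent at (15, 15): λ = (3·15² + 14)/(2·15) ≡ 9/13. 13⁻¹ ≡ 4 (mod 17), so λ ≡ 9·4 ≡ 2.
  x = λ² - 15 - 15 = 4 - 30 ≡ 8; y = λ·(15 - 8) - 15 ≡ 16. → (8, 16)
3P: (8, 16) + (15, 15). λ = (15 - 16)/(15 - 8) ≡ 16/7 mod 17. 7⁻¹ ≡ 5 (mod 17), so λ ≡ 12.
  x = λ² - 8 - 15 = 144 - 23 ≡ 2; y = λ·(8 - 2) - 16 ≡ 5. → (2, 5)
4P: (2, 5) + (15, 15). λ = (15 - 5)/(15 - 2) ≡ 10/13 mod 17. 13⁻¹ ≡ 4 (mod 17), so λ ≡ 6.
  x = λ² - 2 - 15 = 36 - 17 ≡ 2; y = λ·(2 - 2) - 5 ≡ 12. → (2, 12)
5P: (2, 12) + (15, 15). λ = (15 - 12)/(15 - 2) ≡ 3/13 mod 17. 13⁻¹ ≡ 4 (mod 17), so λ ≡ 12.
  x = λ² - 2 - 15 = 144 - 17 ≡ 8; y = λ·(2 - 8) - 12 ≡ 1. → (8, 1)
6P: (8, 1) + (15, 15). λ = (15 - 1)/(15 - 8) ≡ 14/7 mod 17. 7⁻¹ ≡ 5 (mod 17), so λ ≡ 2.
  x = λ² - 8 - 15 = 4 - 23 ≡ 15; y = λ·(8 - 15) - 1 ≡ 2. → (15, 2)
7P: (15, 2) + (15, 15): same x and y₁ ≡ -y₂, so the sum is O.
7P = O, so the order is 7.

7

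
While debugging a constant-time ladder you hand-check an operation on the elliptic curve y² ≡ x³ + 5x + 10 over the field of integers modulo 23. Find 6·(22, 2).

Write Q = (22, 2).
Double-and-add on 6 = (110)₂. Start with Q = (22, 2) for the leading 1-bit.
double: tangent at (22, 2): λ = (3·22² + 5)/(2·2) ≡ 8/4. 4⁻¹ ≡ 6 (mod 23), so λ ≡ 8·6 ≡ 2.
  x = λ² - 22 - 22 = 4 - 44 ≡ 6; y = λ·(22 - 6) - 2 ≡ 7. → (6, 7)
add Q: (6, 7) + (22, 2). λ = (2 - 7)/(22 - 6) ≡ 18/16 mod 23. 16⁻¹ ≡ 13 (mod 23) since 16·13 = 208 ≡ 1, so λ ≡ 4.
  x = λ² - 6 - 22 = 16 - 28 ≡ 11; y = λ·(6 - 11) - 7 ≡ 19. → (11, 19)
double: tangent at (11, 19): λ = (3·11² + 5)/(2·19) ≡ 0/15. 15⁻¹ ≡ 20 (mod 23), so λ ≡ 0·20 ≡ 0.
  x = λ² - 11 - 11 = 0 - 22 ≡ 1; y = λ·(11 - 1) - 19 ≡ 4. → (1, 4)

(1, 4)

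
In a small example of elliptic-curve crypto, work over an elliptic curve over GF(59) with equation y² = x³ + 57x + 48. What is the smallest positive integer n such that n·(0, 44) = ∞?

2P: tangent at (0, 44): λ = (3·0² + 57)/(2·44) ≡ 57/29. 29⁻¹ ≡ 57 (mod 59), so λ ≡ 57·57 ≡ 4.
  x = λ² - 0 - 0 = 16 - 0 ≡ 16; y = λ·(0 - 16) - 44 ≡ 10. → (16, 10)
3P: (16, 10) + (0, 44). λ = (44 - 10)/(0 - 16) ≡ 34/43 mod 59. 43⁻¹ ≡ 11 (mod 59) since 43·11 = 473 ≡ 1, so λ ≡ 20.
  x = λ² - 16 - 0 = 400 - 16 ≡ 30; y = λ·(16 - 30) - 10 ≡ 5. → (30, 5)
4P: (30, 5) + (0, 44). λ = (44 - 5)/(0 - 30) ≡ 39/29 mod 59. 29⁻¹ ≡ 57 (mod 59), so λ ≡ 40.
  x = λ² - 30 - 0 = 1600 - 30 ≡ 36; y = λ·(30 - 36) - 5 ≡ 50. → (36, 50)
5P: (36, 50) + (0, 44). λ = (44 - 50)/(0 - 36) ≡ 53/23 mod 59. 23⁻¹ ≡ 18 (mod 59), so λ ≡ 10.
  x = λ² - 36 - 0 = 100 - 36 ≡ 5; y = λ·(36 - 5) - 50 ≡ 24. → (5, 24)
6P: (5, 24) + (0, 44). λ = (44 - 24)/(0 - 5) ≡ 20/54 mod 59. 54⁻¹ ≡ 47 (mod 59), so λ ≡ 55.
  x = λ² - 5 - 0 = 3025 - 5 ≡ 11; y = λ·(5 - 11) - 24 ≡ 0. → (11, 0)
7P: (11, 0) + (0, 44). λ = (44 - 0)/(0 - 11) ≡ 44/48 mod 59. 48⁻¹ ≡ 16 (mod 59) since 48·16 = 768 ≡ 1, so λ ≡ 55.
  x = λ² - 11 - 0 = 3025 - 11 ≡ 5; y = λ·(11 - 5) - 0 ≡ 35. → (5, 35)
8P: (5, 35) + (0, 44). λ = (44 - 35)/(0 - 5) ≡ 9/54 mod 59. 54⁻¹ ≡ 47 (mod 59) since 54·47 = 2538 ≡ 1, so λ ≡ 10.
  x = λ² - 5 - 0 = 100 - 5 ≡ 36; y = λ·(5 - 36) - 35 ≡ 9. → (36, 9)
9P: (36, 9) + (0, 44). λ = (44 - 9)/(0 - 36) ≡ 35/23 mod 59. 23⁻¹ ≡ 18 (mod 59), so λ ≡ 40.
  x = λ² - 36 - 0 = 1600 - 36 ≡ 30; y = λ·(36 - 30) - 9 ≡ 54. → (30, 54)
10P: (30, 54) + (0, 44). λ = (44 - 54)/(0 - 30) ≡ 49/29 mod 59. 29⁻¹ ≡ 57 (mod 59), so λ ≡ 20.
  x = λ² - 30 - 0 = 400 - 30 ≡ 16; y = λ·(30 - 16) - 54 ≡ 49. → (16, 49)
11P: (16, 49) + (0, 44). λ = (44 - 49)/(0 - 16) ≡ 54/43 mod 59. 43⁻¹ ≡ 11 (mod 59), so λ ≡ 4.
  x = λ² - 16 - 0 = 16 - 16 ≡ 0; y = λ·(16 - 0) - 49 ≡ 15. → (0, 15)
12P: (0, 15) + (0, 44): same x and y₁ ≡ -y₂, so the sum is ∞.
12P = ∞, so the order is 12.

12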